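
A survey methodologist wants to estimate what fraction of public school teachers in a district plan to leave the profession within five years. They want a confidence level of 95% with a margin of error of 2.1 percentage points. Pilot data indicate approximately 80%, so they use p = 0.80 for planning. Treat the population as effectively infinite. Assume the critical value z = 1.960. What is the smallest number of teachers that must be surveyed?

1394

With p = 0.80, p(1−p) = 0.1600.
n = z²·p(1−p)/E² = 1.960² × 0.1600 / 0.021² = 3.8416 × 0.1600 / 0.000441 ≈ 1393.78.
Rounding up gives n = 1394.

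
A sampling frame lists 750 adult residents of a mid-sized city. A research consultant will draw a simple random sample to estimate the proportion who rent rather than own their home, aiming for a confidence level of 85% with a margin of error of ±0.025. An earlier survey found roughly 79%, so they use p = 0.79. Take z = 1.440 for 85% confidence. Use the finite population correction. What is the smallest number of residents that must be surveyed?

318

Unadjusted: n₀ = 1.440² × 0.79 × 0.21 / 0.025² ≈ 550.42, so n₀ = 551.
Finite population correction with N = 750: n = n₀ / (1 + (n₀−1)/N) = 551 / (1 + 550/750) = 551 / 1.7333 ≈ 317.88.
Rounding up, n = 318.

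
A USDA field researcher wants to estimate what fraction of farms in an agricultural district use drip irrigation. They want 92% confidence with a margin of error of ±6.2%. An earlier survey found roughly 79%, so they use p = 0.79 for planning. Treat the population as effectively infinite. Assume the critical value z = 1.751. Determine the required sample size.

133

With p = 0.79, p(1−p) = 0.1659.
n = z²·p(1−p)/E² = 1.751² × 0.1659 / 0.062² = 3.0660 × 0.1659 / 0.003844 ≈ 132.32.
Rounding up gives n = 133.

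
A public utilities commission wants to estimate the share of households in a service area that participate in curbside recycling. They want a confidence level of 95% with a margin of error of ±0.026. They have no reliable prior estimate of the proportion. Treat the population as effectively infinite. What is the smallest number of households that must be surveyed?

For 95% confidence, z = 1.960.
With no prior estimate, use p = 0.5, giving p(1−p) = 0.25.
n = z²·p(1−p)/E² = 1.960² × 0.2500 / 0.026² = 3.8416 × 0.2500 / 0.000676 ≈ 1420.71.
Rounding up gives n = 1421.

1421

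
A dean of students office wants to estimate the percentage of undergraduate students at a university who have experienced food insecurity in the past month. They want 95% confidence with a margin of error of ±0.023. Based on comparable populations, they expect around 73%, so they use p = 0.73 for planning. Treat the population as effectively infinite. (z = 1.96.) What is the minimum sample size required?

With p = 0.73, p(1−p) = 0.1971.
n = z²·p(1−p)/E² = 1.96² × 0.1971 / 0.023² = 3.8416 × 0.1971 / 0.000529 ≈ 1431.34.
Rounding up gives n = 1432.

1432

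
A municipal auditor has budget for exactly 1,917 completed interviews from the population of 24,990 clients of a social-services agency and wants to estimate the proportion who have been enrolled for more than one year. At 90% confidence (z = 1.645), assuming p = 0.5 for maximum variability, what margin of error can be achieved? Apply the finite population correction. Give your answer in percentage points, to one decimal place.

1.8

Finite-population factor: (N−n)/(N−1) = (24990−1917)/(24990−1) = 0.9233.
SE(p̂) = √[p(1−p)/n · (N−n)/(N−1)] = √[0.2500/1917 × 0.9233] = 0.01097.
E = z × SE = 1.645 × 0.01097 = 0.01805 ≈ 1.8 percentage points.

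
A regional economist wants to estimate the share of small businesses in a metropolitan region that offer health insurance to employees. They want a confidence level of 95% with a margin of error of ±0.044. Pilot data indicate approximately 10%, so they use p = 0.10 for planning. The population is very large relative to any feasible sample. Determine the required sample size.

179

For 95% confidence, z = 1.960.
With p = 0.10, p(1−p) = 0.0900.
n = z²·p(1−p)/E² = 1.960² × 0.0900 / 0.044² = 3.8416 × 0.0900 / 0.001936 ≈ 178.59.
Rounding up gives n = 179.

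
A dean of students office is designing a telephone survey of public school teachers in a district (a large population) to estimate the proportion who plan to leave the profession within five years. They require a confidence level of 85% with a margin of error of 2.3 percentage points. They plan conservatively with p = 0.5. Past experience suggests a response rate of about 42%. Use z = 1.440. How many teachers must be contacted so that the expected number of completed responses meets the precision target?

2334

Completed interviews needed: n₀ = 1.440² × 0.2500 / 0.023² ≈ 979.96 → 980.
At a 42% response rate, contacts needed = 980 / 0.42 ≈ 2333.33 → 2334.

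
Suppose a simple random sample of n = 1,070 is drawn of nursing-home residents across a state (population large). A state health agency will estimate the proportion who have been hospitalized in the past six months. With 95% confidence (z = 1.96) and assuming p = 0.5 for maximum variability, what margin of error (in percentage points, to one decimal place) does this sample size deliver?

3.0

SE(p̂) = √[p(1−p)/n] = √[0.2500/1070] = 0.01529.
E = z × SE = 1.96 × 0.01529 = 0.02996, or 3.0 percentage points.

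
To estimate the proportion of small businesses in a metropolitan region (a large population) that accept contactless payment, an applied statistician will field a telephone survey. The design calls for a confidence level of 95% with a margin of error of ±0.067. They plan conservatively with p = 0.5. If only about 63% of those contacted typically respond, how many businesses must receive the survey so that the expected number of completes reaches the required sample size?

For 95% confidence, z = 1.96.
Completed interviews needed: n₀ = 1.96² × 0.2500 / 0.067² ≈ 213.95 → 214.
At a 63% response rate, contacts needed = 214 / 0.63 ≈ 339.68 → 340.

340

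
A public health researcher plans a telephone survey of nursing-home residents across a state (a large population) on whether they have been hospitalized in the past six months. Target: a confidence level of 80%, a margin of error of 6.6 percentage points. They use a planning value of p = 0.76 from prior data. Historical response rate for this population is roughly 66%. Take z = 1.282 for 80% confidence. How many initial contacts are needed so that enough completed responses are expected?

Completed interviews needed: n₀ = 1.282² × 0.1824 / 0.066² ≈ 68.82 → 69.
At a 66% response rate, contacts needed = 69 / 0.66 ≈ 104.55 → 105.

105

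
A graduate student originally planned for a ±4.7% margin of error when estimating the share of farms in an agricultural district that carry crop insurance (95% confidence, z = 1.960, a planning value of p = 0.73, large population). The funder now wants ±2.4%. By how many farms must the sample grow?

At ±4.7%: n = 1.960² × 0.1971 / 0.047² ≈ 342.77 → 343.
At ±2.4%: n = 1.960² × 0.1971 / 0.024² ≈ 1314.55 → 1315.
Additional respondents: 1315 − 343 = 972.

972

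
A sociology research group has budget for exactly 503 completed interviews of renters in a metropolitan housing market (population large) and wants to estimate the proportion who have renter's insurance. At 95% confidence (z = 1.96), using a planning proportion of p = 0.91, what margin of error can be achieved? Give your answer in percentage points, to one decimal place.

SE(p̂) = √[p(1−p)/n] = √[0.0819/503] = 0.01276.
E = z × SE = 1.96 × 0.01276 = 0.02501, or 2.5 percentage points.

2.5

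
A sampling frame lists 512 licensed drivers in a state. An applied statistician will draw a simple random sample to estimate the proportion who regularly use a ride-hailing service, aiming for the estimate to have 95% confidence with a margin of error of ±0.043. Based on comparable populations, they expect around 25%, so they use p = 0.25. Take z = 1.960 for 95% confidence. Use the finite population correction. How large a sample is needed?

Unadjusted: n₀ = 1.960² × 0.25 × 0.75 / 0.043² ≈ 389.56, so n₀ = 390.
Finite population correction with N = 512: n = n₀ / (1 + (n₀−1)/N) = 390 / (1 + 389/512) = 390 / 1.7598 ≈ 221.62.
Rounding up, n = 222.

222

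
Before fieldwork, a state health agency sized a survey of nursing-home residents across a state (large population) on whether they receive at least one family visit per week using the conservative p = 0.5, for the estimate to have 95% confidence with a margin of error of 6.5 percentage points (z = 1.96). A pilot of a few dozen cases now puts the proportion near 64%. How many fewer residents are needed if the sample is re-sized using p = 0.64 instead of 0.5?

Conservative (p = 0.5): n = 1.96² × 0.25 / 0.065² ≈ 227.31 → 228.
Using p = 0.64: p(1−p) = 0.2304, so n = 1.96² × 0.2304 / 0.065² ≈ 209.49 → 210.
Reduction: 228 − 210 = 18.

18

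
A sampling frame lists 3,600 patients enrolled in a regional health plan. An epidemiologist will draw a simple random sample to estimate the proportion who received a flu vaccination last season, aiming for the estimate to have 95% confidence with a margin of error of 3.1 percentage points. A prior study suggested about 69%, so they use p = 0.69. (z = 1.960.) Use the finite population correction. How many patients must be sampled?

Unadjusted: n₀ = 1.960² × 0.69 × 0.31 / 0.031² ≈ 855.07, so n₀ = 856.
Finite population correction with N = 3,600: n = n₀ / (1 + (n₀−1)/N) = 856 / (1 + 855/3600) = 856 / 1.2375 ≈ 691.72.
Rounding up, n = 692.

692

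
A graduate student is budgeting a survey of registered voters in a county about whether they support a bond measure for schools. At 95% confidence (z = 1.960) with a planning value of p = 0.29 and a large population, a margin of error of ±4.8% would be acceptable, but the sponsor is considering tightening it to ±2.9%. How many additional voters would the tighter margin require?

597

At ±4.8%: n = 1.960² × 0.2059 / 0.048² ≈ 343.31 → 344.
At ±2.9%: n = 1.960² × 0.2059 / 0.029² ≈ 940.53 → 941.
Additional respondents: 941 − 344 = 597.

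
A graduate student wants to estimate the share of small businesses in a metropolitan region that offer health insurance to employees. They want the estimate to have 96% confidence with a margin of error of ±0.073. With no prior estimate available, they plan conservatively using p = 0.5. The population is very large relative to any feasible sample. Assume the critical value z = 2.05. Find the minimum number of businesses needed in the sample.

198

With p = 0.5, p(1−p) = 0.25.
n = z²·p(1−p)/E² = 2.05² × 0.2500 / 0.073² = 4.2025 × 0.2500 / 0.005329 ≈ 197.15.
Rounding up gives n = 198.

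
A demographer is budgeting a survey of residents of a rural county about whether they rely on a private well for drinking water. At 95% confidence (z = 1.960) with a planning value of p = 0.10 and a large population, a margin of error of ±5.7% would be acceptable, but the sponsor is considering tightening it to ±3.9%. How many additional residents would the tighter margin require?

At ±5.7%: n = 1.960² × 0.0900 / 0.057² ≈ 106.42 → 107.
At ±3.9%: n = 1.960² × 0.0900 / 0.039² ≈ 227.31 → 228.
Additional respondents: 228 − 107 = 121.

121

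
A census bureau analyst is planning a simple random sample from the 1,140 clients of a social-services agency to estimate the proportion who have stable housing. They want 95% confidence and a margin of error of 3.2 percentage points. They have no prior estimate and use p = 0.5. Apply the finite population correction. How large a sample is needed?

515

For 95% confidence, z = 1.960.
Unadjusted: n₀ = 1.960² × 0.50 × 0.50 / 0.032² ≈ 937.89, so n₀ = 938.
Finite population correction with N = 1,140: n = n₀ / (1 + (n₀−1)/N) = 938 / (1 + 937/1140) = 938 / 1.8219 ≈ 514.84.
Rounding up, n = 515.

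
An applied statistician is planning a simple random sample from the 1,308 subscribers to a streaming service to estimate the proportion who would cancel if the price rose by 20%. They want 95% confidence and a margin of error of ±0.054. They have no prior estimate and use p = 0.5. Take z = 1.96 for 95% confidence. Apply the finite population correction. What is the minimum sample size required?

Unadjusted: n₀ = 1.96² × 0.50 × 0.50 / 0.054² ≈ 329.36, so n₀ = 330.
Finite population correction with N = 1,308: n = n₀ / (1 + (n₀−1)/N) = 330 / (1 + 329/1308) = 330 / 1.2515 ≈ 263.68.
Rounding up, n = 264.

264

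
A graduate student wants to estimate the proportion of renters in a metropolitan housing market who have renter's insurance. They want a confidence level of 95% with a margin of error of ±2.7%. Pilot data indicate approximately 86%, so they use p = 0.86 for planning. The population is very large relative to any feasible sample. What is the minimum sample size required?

635

For 95% confidence, z = 1.960.
With p = 0.86, p(1−p) = 0.1204.
n = z²·p(1−p)/E² = 1.960² × 0.1204 / 0.027² = 3.8416 × 0.1204 / 0.000729 ≈ 634.47.
Rounding up gives n = 635.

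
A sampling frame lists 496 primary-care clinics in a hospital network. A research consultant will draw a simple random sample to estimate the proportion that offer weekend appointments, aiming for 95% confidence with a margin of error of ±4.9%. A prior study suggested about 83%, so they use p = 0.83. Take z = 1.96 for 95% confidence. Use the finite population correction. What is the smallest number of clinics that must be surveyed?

Unadjusted: n₀ = 1.96² × 0.83 × 0.17 / 0.049² ≈ 225.76, so n₀ = 226.
Finite population correction with N = 496: n = n₀ / (1 + (n₀−1)/N) = 226 / (1 + 225/496) = 226 / 1.4536 ≈ 155.47.
Rounding up, n = 156.

156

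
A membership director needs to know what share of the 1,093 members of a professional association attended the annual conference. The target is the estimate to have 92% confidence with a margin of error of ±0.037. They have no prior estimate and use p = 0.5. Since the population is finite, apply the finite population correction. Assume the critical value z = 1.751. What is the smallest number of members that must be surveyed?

Unadjusted: n₀ = 1.751² × 0.50 × 0.50 / 0.037² ≈ 559.90, so n₀ = 560.
Finite population correction with N = 1,093: n = n₀ / (1 + (n₀−1)/N) = 560 / (1 + 559/1093) = 560 / 1.5114 ≈ 370.51.
Rounding up, n = 371.

371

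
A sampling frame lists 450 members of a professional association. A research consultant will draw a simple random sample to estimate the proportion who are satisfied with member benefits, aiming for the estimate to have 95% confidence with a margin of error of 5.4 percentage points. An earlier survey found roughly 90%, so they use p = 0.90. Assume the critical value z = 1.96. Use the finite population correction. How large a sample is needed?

95

Unadjusted: n₀ = 1.96² × 0.90 × 0.10 / 0.054² ≈ 118.57, so n₀ = 119.
Finite population correction with N = 450: n = n₀ / (1 + (n₀−1)/N) = 119 / (1 + 118/450) = 119 / 1.2622 ≈ 94.28.
Rounding up, n = 95.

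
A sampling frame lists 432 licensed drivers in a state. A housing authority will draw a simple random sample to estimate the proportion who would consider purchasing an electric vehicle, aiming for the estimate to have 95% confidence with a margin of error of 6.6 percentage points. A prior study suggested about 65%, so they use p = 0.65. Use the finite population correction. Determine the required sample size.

For 95% confidence, z = 1.960.
Unadjusted: n₀ = 1.960² × 0.65 × 0.35 / 0.066² ≈ 200.63, so n₀ = 201.
Finite population correction with N = 432: n = n₀ / (1 + (n₀−1)/N) = 201 / (1 + 200/432) = 201 / 1.4630 ≈ 137.39.
Rounding up, n = 138.

138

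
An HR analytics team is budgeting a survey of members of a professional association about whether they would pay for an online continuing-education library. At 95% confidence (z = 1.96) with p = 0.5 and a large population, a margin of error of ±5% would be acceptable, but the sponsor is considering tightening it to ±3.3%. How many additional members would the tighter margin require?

497

At ±5%: n = 1.96² × 0.2500 / 0.050² ≈ 384.16 → 385.
At ±3.3%: n = 1.96² × 0.2500 / 0.033² ≈ 881.91 → 882.
Additional respondents: 882 − 385 = 497.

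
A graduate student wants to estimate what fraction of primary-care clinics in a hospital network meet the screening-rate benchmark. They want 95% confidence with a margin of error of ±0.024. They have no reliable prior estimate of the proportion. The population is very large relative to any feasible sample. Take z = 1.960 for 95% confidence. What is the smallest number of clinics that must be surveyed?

With no prior estimate, use p = 0.5, giving p(1−p) = 0.25.
n = z²·p(1−p)/E² = 1.960² × 0.2500 / 0.024² = 3.8416 × 0.2500 / 0.000576 ≈ 1667.36.
Rounding up gives n = 1668.

1668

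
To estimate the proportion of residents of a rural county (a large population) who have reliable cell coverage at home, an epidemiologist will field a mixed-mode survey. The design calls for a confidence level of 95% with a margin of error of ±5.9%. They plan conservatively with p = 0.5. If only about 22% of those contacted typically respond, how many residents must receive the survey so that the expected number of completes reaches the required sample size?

1255

For 95% confidence, z = 1.960.
Completed interviews needed: n₀ = 1.960² × 0.2500 / 0.059² ≈ 275.90 → 276.
At a 22% response rate, contacts needed = 276 / 0.22 ≈ 1254.55 → 1255.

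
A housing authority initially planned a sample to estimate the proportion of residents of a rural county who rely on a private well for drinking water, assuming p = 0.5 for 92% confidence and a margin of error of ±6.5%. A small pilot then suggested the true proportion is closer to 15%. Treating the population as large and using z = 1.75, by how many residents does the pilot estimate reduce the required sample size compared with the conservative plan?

89

Conservative (p = 0.5): n = 1.75² × 0.25 / 0.065² ≈ 181.21 → 182.
Using p = 0.15: p(1−p) = 0.1275, so n = 1.75² × 0.1275 / 0.065² ≈ 92.42 → 93.
Reduction: 182 − 93 = 89.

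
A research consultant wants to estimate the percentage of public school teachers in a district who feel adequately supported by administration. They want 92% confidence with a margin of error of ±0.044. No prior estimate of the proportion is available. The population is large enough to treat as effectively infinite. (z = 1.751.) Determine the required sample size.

With no prior estimate, use p = 0.5, giving p(1−p) = 0.25.
n = z²·p(1−p)/E² = 1.751² × 0.2500 / 0.044² = 3.0660 × 0.2500 / 0.001936 ≈ 395.92.
Rounding up gives n = 396.

396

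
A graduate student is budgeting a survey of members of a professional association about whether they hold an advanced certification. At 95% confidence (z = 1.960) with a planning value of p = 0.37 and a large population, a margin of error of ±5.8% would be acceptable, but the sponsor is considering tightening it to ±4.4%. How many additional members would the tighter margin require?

196

At ±5.8%: n = 1.960² × 0.2331 / 0.058² ≈ 266.19 → 267.
At ±4.4%: n = 1.960² × 0.2331 / 0.044² ≈ 462.54 → 463.
Additional respondents: 463 − 267 = 196.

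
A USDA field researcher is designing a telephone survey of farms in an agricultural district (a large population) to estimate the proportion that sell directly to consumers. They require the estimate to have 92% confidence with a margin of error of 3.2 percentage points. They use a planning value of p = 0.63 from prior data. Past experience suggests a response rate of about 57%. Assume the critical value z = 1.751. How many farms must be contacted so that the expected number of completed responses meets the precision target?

Completed interviews needed: n₀ = 1.751² × 0.2331 / 0.032² ≈ 697.93 → 698.
At a 57% response rate, contacts needed = 698 / 0.57 ≈ 1224.56 → 1225.

1225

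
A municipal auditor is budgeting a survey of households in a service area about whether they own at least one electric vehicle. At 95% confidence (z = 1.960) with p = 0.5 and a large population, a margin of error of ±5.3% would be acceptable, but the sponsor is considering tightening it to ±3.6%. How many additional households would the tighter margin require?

At ±5.3%: n = 1.960² × 0.2500 / 0.053² ≈ 341.90 → 342.
At ±3.6%: n = 1.960² × 0.2500 / 0.036² ≈ 741.05 → 742.
Additional respondents: 742 − 342 = 400.

400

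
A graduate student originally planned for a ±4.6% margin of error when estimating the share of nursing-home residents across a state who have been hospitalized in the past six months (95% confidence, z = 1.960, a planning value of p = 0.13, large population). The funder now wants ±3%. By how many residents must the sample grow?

277

At ±4.6%: n = 1.960² × 0.1131 / 0.046² ≈ 205.33 → 206.
At ±3%: n = 1.960² × 0.1131 / 0.030² ≈ 482.76 → 483.
Additional respondents: 483 − 206 = 277.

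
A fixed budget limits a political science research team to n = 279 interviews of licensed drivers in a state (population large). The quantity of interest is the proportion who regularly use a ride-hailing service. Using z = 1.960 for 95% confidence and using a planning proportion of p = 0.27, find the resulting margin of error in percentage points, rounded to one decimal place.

SE(p̂) = √[p(1−p)/n] = √[0.1971/279] = 0.02658.
E = z × SE = 1.960 × 0.02658 = 0.05210, or 5.2 percentage points.

5.2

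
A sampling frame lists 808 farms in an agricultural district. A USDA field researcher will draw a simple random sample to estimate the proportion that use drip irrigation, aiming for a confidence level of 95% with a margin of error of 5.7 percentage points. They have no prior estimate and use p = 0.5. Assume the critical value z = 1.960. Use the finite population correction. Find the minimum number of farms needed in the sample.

Unadjusted: n₀ = 1.960² × 0.50 × 0.50 / 0.057² ≈ 295.60, so n₀ = 296.
Finite population correction with N = 808: n = n₀ / (1 + (n₀−1)/N) = 296 / (1 + 295/808) = 296 / 1.3651 ≈ 216.83.
Rounding up, n = 217.

217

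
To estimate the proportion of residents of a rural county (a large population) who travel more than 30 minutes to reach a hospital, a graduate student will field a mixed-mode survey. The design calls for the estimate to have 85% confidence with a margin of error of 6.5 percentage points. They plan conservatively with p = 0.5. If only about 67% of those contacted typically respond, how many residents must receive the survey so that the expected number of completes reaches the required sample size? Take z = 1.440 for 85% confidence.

Completed interviews needed: n₀ = 1.440² × 0.2500 / 0.065² ≈ 122.70 → 123.
At a 67% response rate, contacts needed = 123 / 0.67 ≈ 183.58 → 184.

184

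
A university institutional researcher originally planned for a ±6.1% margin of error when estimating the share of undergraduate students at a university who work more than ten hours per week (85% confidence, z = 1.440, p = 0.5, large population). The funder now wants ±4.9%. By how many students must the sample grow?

76

At ±6.1%: n = 1.440² × 0.2500 / 0.061² ≈ 139.32 → 140.
At ±4.9%: n = 1.440² × 0.2500 / 0.049² ≈ 215.91 → 216.
Additional respondents: 216 − 140 = 76.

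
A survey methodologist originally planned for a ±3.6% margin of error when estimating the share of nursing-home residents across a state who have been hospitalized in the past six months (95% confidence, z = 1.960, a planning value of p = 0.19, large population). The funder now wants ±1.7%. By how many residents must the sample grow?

At ±3.6%: n = 1.960² × 0.1539 / 0.036² ≈ 456.19 → 457.
At ±1.7%: n = 1.960² × 0.1539 / 0.017² ≈ 2045.75 → 2046.
Additional respondents: 2046 − 457 = 1589.

1589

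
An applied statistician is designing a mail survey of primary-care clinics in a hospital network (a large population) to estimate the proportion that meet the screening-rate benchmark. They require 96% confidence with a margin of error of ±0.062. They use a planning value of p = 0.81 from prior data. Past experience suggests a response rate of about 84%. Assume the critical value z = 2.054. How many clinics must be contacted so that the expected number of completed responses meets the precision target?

202

Completed interviews needed: n₀ = 2.054² × 0.1539 / 0.062² ≈ 168.91 → 169.
At an 84% response rate, contacts needed = 169 / 0.84 ≈ 201.19 → 202.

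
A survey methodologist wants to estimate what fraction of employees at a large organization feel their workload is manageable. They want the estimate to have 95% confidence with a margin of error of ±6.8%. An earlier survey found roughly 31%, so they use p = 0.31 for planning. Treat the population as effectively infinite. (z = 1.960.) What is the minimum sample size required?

178

With p = 0.31, p(1−p) = 0.2139.
n = z²·p(1−p)/E² = 1.960² × 0.2139 / 0.068² = 3.8416 × 0.2139 / 0.004624 ≈ 177.71.
Rounding up gives n = 178.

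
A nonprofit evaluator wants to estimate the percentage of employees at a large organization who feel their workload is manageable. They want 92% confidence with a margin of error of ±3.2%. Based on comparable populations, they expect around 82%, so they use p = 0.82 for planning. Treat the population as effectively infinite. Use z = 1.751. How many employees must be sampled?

442

With p = 0.82, p(1−p) = 0.1476.
n = z²·p(1−p)/E² = 1.751² × 0.1476 / 0.032² = 3.0660 × 0.1476 / 0.001024 ≈ 441.94.
Rounding up gives n = 442.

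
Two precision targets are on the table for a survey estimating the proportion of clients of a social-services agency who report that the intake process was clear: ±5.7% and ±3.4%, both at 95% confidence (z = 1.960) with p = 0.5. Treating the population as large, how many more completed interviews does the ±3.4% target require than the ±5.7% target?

535

At ±5.7%: n = 1.960² × 0.2500 / 0.057² ≈ 295.60 → 296.
At ±3.4%: n = 1.960² × 0.2500 / 0.034² ≈ 830.80 → 831.
Additional respondents: 831 − 296 = 535.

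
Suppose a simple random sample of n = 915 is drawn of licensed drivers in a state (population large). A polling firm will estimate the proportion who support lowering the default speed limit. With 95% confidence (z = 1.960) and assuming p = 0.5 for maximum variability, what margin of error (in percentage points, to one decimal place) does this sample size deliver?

3.2

SE(p̂) = √[p(1−p)/n] = √[0.2500/915] = 0.01653.
E = z × SE = 1.960 × 0.01653 = 0.03240, or 3.2 percentage points.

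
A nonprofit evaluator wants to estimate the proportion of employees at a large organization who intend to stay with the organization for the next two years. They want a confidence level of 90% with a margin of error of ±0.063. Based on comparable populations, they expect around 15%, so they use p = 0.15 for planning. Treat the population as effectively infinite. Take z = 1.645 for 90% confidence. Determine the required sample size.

With p = 0.15, p(1−p) = 0.1275.
n = z²·p(1−p)/E² = 1.645² × 0.1275 / 0.063² = 2.7060 × 0.1275 / 0.003969 ≈ 86.93.
Rounding up gives n = 87.

87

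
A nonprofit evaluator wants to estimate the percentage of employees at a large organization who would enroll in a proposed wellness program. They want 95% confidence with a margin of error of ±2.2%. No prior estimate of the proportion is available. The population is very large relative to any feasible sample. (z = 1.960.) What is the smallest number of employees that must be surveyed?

1985

With no prior estimate, use p = 0.5, giving p(1−p) = 0.25.
n = z²·p(1−p)/E² = 1.960² × 0.2500 / 0.022² = 3.8416 × 0.2500 / 0.000484 ≈ 1984.30.
Rounding up gives n = 1985.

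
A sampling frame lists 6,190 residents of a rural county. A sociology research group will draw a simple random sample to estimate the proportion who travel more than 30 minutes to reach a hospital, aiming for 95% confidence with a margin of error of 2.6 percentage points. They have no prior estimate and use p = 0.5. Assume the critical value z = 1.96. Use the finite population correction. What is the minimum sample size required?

1156

Unadjusted: n₀ = 1.96² × 0.50 × 0.50 / 0.026² ≈ 1420.71, so n₀ = 1421.
Finite population correction with N = 6,190: n = n₀ / (1 + (n₀−1)/N) = 1421 / (1 + 1420/6190) = 1421 / 1.2294 ≈ 1155.85.
Rounding up, n = 1156.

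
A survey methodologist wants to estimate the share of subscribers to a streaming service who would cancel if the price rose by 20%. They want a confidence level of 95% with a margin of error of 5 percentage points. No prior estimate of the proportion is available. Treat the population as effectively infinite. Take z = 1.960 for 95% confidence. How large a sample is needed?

385

With no prior estimate, use p = 0.5, giving p(1−p) = 0.25.
n = z²·p(1−p)/E² = 1.960² × 0.2500 / 0.050² = 3.8416 × 0.2500 / 0.002500 ≈ 384.16.
Rounding up gives n = 385.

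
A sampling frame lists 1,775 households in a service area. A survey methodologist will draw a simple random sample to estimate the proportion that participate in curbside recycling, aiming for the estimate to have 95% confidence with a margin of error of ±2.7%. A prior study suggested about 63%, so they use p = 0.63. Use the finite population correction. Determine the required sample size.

727

For 95% confidence, z = 1.960.
Unadjusted: n₀ = 1.960² × 0.63 × 0.37 / 0.027² ≈ 1228.36, so n₀ = 1229.
Finite population correction with N = 1,775: n = n₀ / (1 + (n₀−1)/N) = 1229 / (1 + 1228/1775) = 1229 / 1.6918 ≈ 726.43.
Rounding up, n = 727.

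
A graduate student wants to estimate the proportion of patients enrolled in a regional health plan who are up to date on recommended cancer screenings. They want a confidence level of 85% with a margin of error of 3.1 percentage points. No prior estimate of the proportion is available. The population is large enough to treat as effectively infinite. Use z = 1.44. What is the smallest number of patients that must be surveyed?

With no prior estimate, use p = 0.5, giving p(1−p) = 0.25.
n = z²·p(1−p)/E² = 1.44² × 0.2500 / 0.031² = 2.0736 × 0.2500 / 0.000961 ≈ 539.44.
Rounding up gives n = 540.

540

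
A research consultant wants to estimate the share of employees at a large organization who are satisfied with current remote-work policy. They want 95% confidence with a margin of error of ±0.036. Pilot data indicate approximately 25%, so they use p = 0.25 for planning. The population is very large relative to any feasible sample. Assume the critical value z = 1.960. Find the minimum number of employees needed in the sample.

With p = 0.25, p(1−p) = 0.1875.
n = z²·p(1−p)/E² = 1.960² × 0.1875 / 0.036² = 3.8416 × 0.1875 / 0.001296 ≈ 555.79.
Rounding up gives n = 556.

556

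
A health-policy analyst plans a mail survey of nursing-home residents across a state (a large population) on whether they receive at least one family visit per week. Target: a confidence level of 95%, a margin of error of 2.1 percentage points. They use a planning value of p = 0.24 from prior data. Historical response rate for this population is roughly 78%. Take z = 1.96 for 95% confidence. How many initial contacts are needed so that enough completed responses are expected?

2038

Completed interviews needed: n₀ = 1.96² × 0.1824 / 0.021² ≈ 1588.91 → 1589.
At a 78% response rate, contacts needed = 1589 / 0.78 ≈ 2037.18 → 2038.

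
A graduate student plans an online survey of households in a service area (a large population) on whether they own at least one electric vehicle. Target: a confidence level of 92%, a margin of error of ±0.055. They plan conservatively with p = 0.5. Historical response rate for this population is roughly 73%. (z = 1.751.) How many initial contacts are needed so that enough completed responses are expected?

Completed interviews needed: n₀ = 1.751² × 0.2500 / 0.055² ≈ 253.39 → 254.
At a 73% response rate, contacts needed = 254 / 0.73 ≈ 347.95 → 348.

348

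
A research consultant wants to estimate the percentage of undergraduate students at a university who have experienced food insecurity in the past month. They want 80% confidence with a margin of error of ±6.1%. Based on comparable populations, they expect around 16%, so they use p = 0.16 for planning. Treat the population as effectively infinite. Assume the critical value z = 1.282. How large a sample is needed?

With p = 0.16, p(1−p) = 0.1344.
n = z²·p(1−p)/E² = 1.282² × 0.1344 / 0.061² = 1.6435 × 0.1344 / 0.003721 ≈ 59.36.
Rounding up gives n = 60.

60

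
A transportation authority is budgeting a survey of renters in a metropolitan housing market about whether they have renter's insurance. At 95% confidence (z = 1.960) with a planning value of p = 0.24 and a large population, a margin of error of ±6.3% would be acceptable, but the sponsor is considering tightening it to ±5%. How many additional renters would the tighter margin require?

104

At ±6.3%: n = 1.960² × 0.1824 / 0.063² ≈ 176.55 → 177.
At ±5%: n = 1.960² × 0.1824 / 0.050² ≈ 280.28 → 281.
Additional respondents: 281 − 177 = 104.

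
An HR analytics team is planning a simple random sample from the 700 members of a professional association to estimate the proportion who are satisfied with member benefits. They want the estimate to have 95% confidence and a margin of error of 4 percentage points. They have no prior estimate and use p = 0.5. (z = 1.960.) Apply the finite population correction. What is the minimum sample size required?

324

Unadjusted: n₀ = 1.960² × 0.50 × 0.50 / 0.040² ≈ 600.25, so n₀ = 601.
Finite population correction with N = 700: n = n₀ / (1 + (n₀−1)/N) = 601 / (1 + 600/700) = 601 / 1.8571 ≈ 323.62.
Rounding up, n = 324.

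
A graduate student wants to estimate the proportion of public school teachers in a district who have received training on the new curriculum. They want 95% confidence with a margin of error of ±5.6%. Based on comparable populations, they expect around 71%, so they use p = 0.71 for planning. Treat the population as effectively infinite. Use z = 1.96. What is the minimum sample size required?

253

With p = 0.71, p(1−p) = 0.2059.
n = z²·p(1−p)/E² = 1.96² × 0.2059 / 0.056² = 3.8416 × 0.2059 / 0.003136 ≈ 252.23.
Rounding up gives n = 253.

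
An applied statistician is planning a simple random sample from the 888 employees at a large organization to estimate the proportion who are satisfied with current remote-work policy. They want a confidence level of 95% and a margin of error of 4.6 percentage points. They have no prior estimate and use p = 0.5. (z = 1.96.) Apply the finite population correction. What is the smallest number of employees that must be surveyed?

Unadjusted: n₀ = 1.96² × 0.50 × 0.50 / 0.046² ≈ 453.88, so n₀ = 454.
Finite population correction with N = 888: n = n₀ / (1 + (n₀−1)/N) = 454 / (1 + 453/888) = 454 / 1.5101 ≈ 300.64.
Rounding up, n = 301.

301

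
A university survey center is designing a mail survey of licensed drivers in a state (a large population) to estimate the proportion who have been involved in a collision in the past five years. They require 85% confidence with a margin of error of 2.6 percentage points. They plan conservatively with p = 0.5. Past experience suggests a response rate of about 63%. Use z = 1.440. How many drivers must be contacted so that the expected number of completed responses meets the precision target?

Completed interviews needed: n₀ = 1.440² × 0.2500 / 0.026² ≈ 766.86 → 767.
At a 63% response rate, contacts needed = 767 / 0.63 ≈ 1217.46 → 1218.

1218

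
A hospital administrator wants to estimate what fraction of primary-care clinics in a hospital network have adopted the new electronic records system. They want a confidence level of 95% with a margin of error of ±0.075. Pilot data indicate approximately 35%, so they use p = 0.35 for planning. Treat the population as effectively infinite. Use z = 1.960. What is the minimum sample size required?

With p = 0.35, p(1−p) = 0.2275.
n = z²·p(1−p)/E² = 1.960² × 0.2275 / 0.075² = 3.8416 × 0.2275 / 0.005625 ≈ 155.37.
Rounding up gives n = 156.

156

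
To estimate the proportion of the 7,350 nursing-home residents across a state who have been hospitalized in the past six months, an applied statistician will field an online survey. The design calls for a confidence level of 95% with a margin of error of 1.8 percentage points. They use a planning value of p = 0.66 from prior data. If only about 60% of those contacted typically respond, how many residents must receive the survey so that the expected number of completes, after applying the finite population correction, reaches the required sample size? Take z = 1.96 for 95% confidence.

3257

Completed interviews needed (unadjusted): n₀ = 1.96² × 0.2244 / 0.018² ≈ 2660.66 → 2661.
FPC for N = 7,350: n = 2661 / (1 + 2660/7350) = 2661 / 1.3619 ≈ 1953.88 → 1954.
At a 60% response rate, contacts needed = 1954 / 0.60 ≈ 3256.67 → 3257.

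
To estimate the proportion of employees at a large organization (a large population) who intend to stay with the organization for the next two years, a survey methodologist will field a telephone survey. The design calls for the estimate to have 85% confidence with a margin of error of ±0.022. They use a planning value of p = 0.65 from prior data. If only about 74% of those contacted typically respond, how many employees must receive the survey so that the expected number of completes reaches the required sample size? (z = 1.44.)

1318

Completed interviews needed: n₀ = 1.44² × 0.2275 / 0.022² ≈ 974.68 → 975.
At a 74% response rate, contacts needed = 975 / 0.74 ≈ 1317.57 → 1318.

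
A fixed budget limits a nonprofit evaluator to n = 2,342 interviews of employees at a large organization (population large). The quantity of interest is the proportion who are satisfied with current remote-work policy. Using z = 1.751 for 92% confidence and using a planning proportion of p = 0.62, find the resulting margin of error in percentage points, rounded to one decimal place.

1.8

SE(p̂) = √[p(1−p)/n] = √[0.2356/2342] = 0.01003.
E = z × SE = 1.751 × 0.01003 = 0.01756, or 1.8 percentage points.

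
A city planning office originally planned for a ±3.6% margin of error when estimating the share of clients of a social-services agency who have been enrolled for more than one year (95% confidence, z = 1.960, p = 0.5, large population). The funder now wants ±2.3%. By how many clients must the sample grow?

At ±3.6%: n = 1.960² × 0.2500 / 0.036² ≈ 741.05 → 742.
At ±2.3%: n = 1.960² × 0.2500 / 0.023² ≈ 1815.50 → 1816.
Additional respondents: 1816 − 742 = 1074.

1074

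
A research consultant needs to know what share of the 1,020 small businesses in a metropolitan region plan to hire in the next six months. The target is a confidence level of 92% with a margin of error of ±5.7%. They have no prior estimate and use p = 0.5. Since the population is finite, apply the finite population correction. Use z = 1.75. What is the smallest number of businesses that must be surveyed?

Unadjusted: n₀ = 1.75² × 0.50 × 0.50 / 0.057² ≈ 235.65, so n₀ = 236.
Finite population correction with N = 1,020: n = n₀ / (1 + (n₀−1)/N) = 236 / (1 + 235/1020) = 236 / 1.2304 ≈ 191.81.
Rounding up, n = 192.

192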